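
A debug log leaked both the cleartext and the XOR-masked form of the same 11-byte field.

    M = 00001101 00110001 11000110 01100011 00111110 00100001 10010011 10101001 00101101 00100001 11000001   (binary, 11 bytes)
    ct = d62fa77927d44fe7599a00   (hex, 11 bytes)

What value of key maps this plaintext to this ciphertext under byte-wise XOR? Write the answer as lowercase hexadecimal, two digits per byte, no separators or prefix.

db1e611a19f5dc4e74bbc1

Since ct = M ⊕ key, XORing both sides with M gives key = M ⊕ ct.
0d XOR d6 = db
31 XOR 2f = 1e
c6 XOR a7 = 61
63 XOR 79 = 1a
3e XOR 27 = 19
21 XOR d4 = f5
93 XOR 4f = dc
a9 XOR e7 = 4e
2d XOR 59 = 74
21 XOR 9a = bb
c1 XOR 00 = c1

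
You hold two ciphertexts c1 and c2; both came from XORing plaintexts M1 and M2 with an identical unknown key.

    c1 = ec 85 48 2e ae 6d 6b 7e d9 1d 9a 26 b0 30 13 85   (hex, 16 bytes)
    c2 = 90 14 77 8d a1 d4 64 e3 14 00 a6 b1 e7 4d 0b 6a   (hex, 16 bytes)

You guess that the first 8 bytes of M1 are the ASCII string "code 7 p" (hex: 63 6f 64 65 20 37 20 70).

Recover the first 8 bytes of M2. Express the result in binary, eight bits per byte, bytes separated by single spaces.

First, c1 ⊕ c2 = (M1 ⊕ K) ⊕ (M2 ⊕ K) = M1 ⊕ M2, so the key drops out. Then M2 = (M1 ⊕ M2) ⊕ M1 over the first 8 bytes.
byte 0: (ec ⊕ 90) ⊕ 63 = 7c ⊕ 63 = 1f
byte 1: (85 ⊕ 14) ⊕ 6f = 91 ⊕ 6f = fe
byte 2: (48 ⊕ 77) ⊕ 64 = 3f ⊕ 64 = 5b
byte 3: (2e ⊕ 8d) ⊕ 65 = a3 ⊕ 65 = c6
byte 4: (ae ⊕ a1) ⊕ 20 = 0f ⊕ 20 = 2f
byte 5: (6d ⊕ d4) ⊕ 37 = b9 ⊕ 37 = 8e
byte 6: (6b ⊕ 64) ⊕ 20 = 0f ⊕ 20 = 2f
byte 7: (7e ⊕ e3) ⊕ 70 = 9d ⊕ 70 = ed

00011111 11111110 01011011 11000110 00101111 10001110 00101111 11101101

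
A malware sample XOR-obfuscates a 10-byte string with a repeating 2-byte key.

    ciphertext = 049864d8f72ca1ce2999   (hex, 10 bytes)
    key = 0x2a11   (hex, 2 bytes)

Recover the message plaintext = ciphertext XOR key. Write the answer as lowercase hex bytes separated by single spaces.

2e 89 4e c9 dd 3d 8b df 03 88

The 2-byte key repeats, so the effective keystream is 2a 11 2a 11 2a 11 2a 11 2a 11.
byte 0: 04 XOR 2a = 2e
byte 1: 98 XOR 11 = 89
byte 2: 64 XOR 2a = 4e
byte 3: d8 XOR 11 = c9
byte 4: f7 XOR 2a = dd
byte 5: 2c XOR 11 = 3d
byte 6: a1 XOR 2a = 8b
byte 7: ce XOR 11 = df
byte 8: 29 XOR 2a = 03
byte 9: 99 XOR 11 = 88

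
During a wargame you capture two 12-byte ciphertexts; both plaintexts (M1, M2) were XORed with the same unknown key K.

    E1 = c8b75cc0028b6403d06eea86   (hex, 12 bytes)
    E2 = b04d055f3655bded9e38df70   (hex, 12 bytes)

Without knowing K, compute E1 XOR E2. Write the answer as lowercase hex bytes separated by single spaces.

78 fa 59 9f 34 de d9 ee 4e 56 35 f6

E1 ⊕ E2 = (M1 ⊕ K) ⊕ (M2 ⊕ K) = M1 ⊕ M2 — the shared key cancels under XOR.
byte 0: c8 ⊕ b0 = 78
byte 1: b7 ⊕ 4d = fa
byte 2: 5c ⊕ 05 = 59
byte 3: c0 ⊕ 5f = 9f
byte 4: 02 ⊕ 36 = 34
byte 5: 8b ⊕ 55 = de
byte 6: 64 ⊕ bd = d9
byte 7: 03 ⊕ ed = ee
byte 8: d0 ⊕ 9e = 4e
byte 9: 6e ⊕ 38 = 56
byte 10: ea ⊕ df = 35
byte 11: 86 ⊕ 70 = f6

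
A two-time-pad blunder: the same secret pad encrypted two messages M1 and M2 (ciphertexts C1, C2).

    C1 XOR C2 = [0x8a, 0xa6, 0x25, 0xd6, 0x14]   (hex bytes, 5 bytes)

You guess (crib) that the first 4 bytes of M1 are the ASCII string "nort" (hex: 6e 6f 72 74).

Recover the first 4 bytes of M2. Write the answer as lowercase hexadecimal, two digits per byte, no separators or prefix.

e4c957a2

Since C1 ⊕ C2 = M1 ⊕ M2, XORing with the guessed M1 bytes yields the corresponding M2 bytes: M2 = (C1 ⊕ C2) ⊕ M1.
8a ⊕ 6e = e4
a6 ⊕ 6f = c9
25 ⊕ 72 = 57
d6 ⊕ 74 = a2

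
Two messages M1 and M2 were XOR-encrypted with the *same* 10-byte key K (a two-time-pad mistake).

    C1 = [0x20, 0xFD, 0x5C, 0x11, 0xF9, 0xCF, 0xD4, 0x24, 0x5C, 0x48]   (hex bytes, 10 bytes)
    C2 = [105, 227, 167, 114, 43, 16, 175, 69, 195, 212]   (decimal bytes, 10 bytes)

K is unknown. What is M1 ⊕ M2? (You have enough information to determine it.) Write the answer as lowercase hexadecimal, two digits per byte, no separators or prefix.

491efb63d2df7b619f9c

C1 ⊕ C2 = (M1 ⊕ K) ⊕ (M2 ⊕ K) = M1 ⊕ M2 — the shared key cancels under XOR.
byte 0: 20 ^ 69 = 49
byte 1: fd ^ e3 = 1e
byte 2: 5c ^ a7 = fb
byte 3: 11 ^ 72 = 63
byte 4: f9 ^ 2b = d2
byte 5: cf ^ 10 = df
byte 6: d4 ^ af = 7b
byte 7: 24 ^ 45 = 61
byte 8: 5c ^ c3 = 9f
byte 9: 48 ^ d4 = 9c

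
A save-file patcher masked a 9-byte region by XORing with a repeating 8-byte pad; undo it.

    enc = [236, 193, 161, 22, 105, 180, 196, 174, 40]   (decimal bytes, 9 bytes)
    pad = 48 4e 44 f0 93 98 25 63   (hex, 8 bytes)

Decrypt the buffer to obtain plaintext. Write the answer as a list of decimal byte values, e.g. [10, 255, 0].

[164, 143, 229, 230, 250, 44, 225, 205, 96]

The 8-byte key repeats, so the effective keystream is 48 4e 44 f0 93 98 25 63 48.
byte 0: ec xor 48 = a4
byte 1: c1 xor 4e = 8f
byte 2: a1 xor 44 = e5
byte 3: 16 xor f0 = e6
byte 4: 69 xor 93 = fa
byte 5: b4 xor 98 = 2c
byte 6: c4 xor 25 = e1
byte 7: ae xor 63 = cd
byte 8: 28 xor 48 = 60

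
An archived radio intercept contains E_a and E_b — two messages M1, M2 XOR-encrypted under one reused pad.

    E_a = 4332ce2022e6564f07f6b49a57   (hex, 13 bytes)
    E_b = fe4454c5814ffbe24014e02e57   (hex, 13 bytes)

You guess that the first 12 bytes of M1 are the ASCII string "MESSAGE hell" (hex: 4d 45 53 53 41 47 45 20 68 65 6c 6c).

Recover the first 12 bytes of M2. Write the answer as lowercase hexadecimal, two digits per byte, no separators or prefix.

First, E_a ⊕ E_b = (M1 ⊕ K) ⊕ (M2 ⊕ K) = M1 ⊕ M2, so the key drops out. Then M2 = (M1 ⊕ M2) ⊕ M1 over the first 12 bytes.
byte 0: (43 ⊕ fe) ⊕ 4d = bd ⊕ 4d = f0
byte 1: (32 ⊕ 44) ⊕ 45 = 76 ⊕ 45 = 33
byte 2: (ce ⊕ 54) ⊕ 53 = 9a ⊕ 53 = c9
byte 3: (20 ⊕ c5) ⊕ 53 = e5 ⊕ 53 = b6
byte 4: (22 ⊕ 81) ⊕ 41 = a3 ⊕ 41 = e2
byte 5: (e6 ⊕ 4f) ⊕ 47 = a9 ⊕ 47 = ee
byte 6: (56 ⊕ fb) ⊕ 45 = ad ⊕ 45 = e8
byte 7: (4f ⊕ e2) ⊕ 20 = ad ⊕ 20 = 8d
byte 8: (07 ⊕ 40) ⊕ 68 = 47 ⊕ 68 = 2f
byte 9: (f6 ⊕ 14) ⊕ 65 = e2 ⊕ 65 = 87
byte 10: (b4 ⊕ e0) ⊕ 6c = 54 ⊕ 6c = 38
byte 11: (9a ⊕ 2e) ⊕ 6c = b4 ⊕ 6c = d8

f033c9b6e2eee88d2f8738d8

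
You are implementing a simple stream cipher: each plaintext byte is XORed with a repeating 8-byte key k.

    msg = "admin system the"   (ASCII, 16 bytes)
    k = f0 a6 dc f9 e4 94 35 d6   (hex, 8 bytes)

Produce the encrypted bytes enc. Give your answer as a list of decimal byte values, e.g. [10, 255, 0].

[145, 194, 177, 144, 138, 180, 70, 175, 131, 210, 185, 148, 196, 224, 93, 179]

The 8-byte key repeats, so the effective keystream is f0 a6 dc f9 e4 94 35 d6 f0 a6 dc f9 e4 94 35 d6.
byte 0: 61 XOR f0 = 91
byte 1: 64 XOR a6 = c2
byte 2: 6d XOR dc = b1
byte 3: 69 XOR f9 = 90
byte 4: 6e XOR e4 = 8a
byte 5: 20 XOR 94 = b4
byte 6: 73 XOR 35 = 46
byte 7: 79 XOR d6 = af
byte 8: 73 XOR f0 = 83
byte 9: 74 XOR a6 = d2
byte 10: 65 XOR dc = b9
byte 11: 6d XOR f9 = 94
byte 12: 20 XOR e4 = c4
byte 13: 74 XOR 94 = e0
byte 14: 68 XOR 35 = 5d
byte 15: 65 XOR d6 = b3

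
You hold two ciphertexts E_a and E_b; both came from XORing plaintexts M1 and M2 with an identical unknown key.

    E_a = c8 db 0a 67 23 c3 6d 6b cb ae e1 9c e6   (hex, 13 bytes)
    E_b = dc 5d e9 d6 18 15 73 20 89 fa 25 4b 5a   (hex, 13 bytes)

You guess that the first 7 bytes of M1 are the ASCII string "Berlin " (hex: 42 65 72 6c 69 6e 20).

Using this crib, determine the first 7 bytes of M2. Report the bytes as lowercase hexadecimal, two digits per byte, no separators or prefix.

First, E_a ⊕ E_b = (M1 ⊕ K) ⊕ (M2 ⊕ K) = M1 ⊕ M2, so the key drops out. Then M2 = (M1 ⊕ M2) ⊕ M1 over the first 7 bytes.
byte 0: (c8 ⊕ dc) ⊕ 42 = 14 ⊕ 42 = 56
byte 1: (db ⊕ 5d) ⊕ 65 = 86 ⊕ 65 = e3
byte 2: (0a ⊕ e9) ⊕ 72 = e3 ⊕ 72 = 91
byte 3: (67 ⊕ d6) ⊕ 6c = b1 ⊕ 6c = dd
byte 4: (23 ⊕ 18) ⊕ 69 = 3b ⊕ 69 = 52
byte 5: (c3 ⊕ 15) ⊕ 6e = d6 ⊕ 6e = b8
byte 6: (6d ⊕ 73) ⊕ 20 = 1e ⊕ 20 = 3e

56e391dd52b83e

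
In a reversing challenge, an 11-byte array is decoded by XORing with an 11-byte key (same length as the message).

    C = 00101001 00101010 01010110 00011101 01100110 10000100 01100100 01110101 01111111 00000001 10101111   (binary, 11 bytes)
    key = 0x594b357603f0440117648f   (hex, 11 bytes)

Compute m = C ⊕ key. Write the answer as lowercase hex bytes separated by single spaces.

XOR is its own inverse, so applying the key byte-wise gives the result directly.
 41 ⊕  89 = 112
 42 ⊕  75 =  97
 86 ⊕  53 =  99
 29 ⊕ 118 = 107
102 ⊕   3 = 101
132 ⊕ 240 = 116
100 ⊕  68 =  32
117 ⊕   1 = 116
127 ⊕  23 = 104
  1 ⊕ 100 = 101
175 ⊕ 143 =  32

70 61 63 6b 65 74 20 74 68 65 20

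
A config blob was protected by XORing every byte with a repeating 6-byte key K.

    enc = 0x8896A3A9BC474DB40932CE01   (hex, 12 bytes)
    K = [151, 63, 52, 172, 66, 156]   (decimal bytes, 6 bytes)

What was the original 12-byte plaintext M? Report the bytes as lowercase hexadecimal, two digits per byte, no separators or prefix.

1fa99705fedbda8b3d9e8c9d

The 6-byte key repeats, so the effective keystream is 97 3f 34 ac 42 9c 97 3f 34 ac 42 9c.
byte 0: 136 xor 151 =  31
byte 1: 150 xor  63 = 169
byte 2: 163 xor  52 = 151
byte 3: 169 xor 172 =   5
byte 4: 188 xor  66 = 254
byte 5:  71 xor 156 = 219
byte 6:  77 xor 151 = 218
byte 7: 180 xor  63 = 139
byte 8:   9 xor  52 =  61
byte 9:  50 xor 172 = 158
byte 10: 206 xor  66 = 140
byte 11:   1 xor 156 = 157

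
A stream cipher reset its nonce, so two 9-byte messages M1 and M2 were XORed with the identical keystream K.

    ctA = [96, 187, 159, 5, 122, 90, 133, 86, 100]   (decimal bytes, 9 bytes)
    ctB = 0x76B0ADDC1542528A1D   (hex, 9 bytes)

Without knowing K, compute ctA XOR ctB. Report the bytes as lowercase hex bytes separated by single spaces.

ctA ⊕ ctB = (M1 ⊕ K) ⊕ (M2 ⊕ K) = M1 ⊕ M2 — the shared key cancels under XOR.
byte 0: 60 XOR 76 = 16
byte 1: bb XOR b0 = 0b
byte 2: 9f XOR ad = 32
byte 3: 05 XOR dc = d9
byte 4: 7a XOR 15 = 6f
byte 5: 5a XOR 42 = 18
byte 6: 85 XOR 52 = d7
byte 7: 56 XOR 8a = dc
byte 8: 64 XOR 1d = 79

16 0b 32 d9 6f 18 d7 dc 79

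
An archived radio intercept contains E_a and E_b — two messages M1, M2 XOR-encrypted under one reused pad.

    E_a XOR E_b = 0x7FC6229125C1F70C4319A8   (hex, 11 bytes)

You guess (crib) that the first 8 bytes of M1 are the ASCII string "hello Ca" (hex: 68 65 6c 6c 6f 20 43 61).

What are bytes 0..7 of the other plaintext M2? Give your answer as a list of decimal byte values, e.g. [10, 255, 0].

[23, 163, 78, 253, 74, 225, 180, 109]

Since E_a ⊕ E_b = M1 ⊕ M2, XORing with the guessed M1 bytes yields the corresponding M2 bytes: M2 = (E_a ⊕ E_b) ⊕ M1.
byte 0: 127 xor 104 =  23
byte 1: 198 xor 101 = 163
byte 2:  34 xor 108 =  78
byte 3: 145 xor 108 = 253
byte 4:  37 xor 111 =  74
byte 5: 193 xor  32 = 225
byte 6: 247 xor  67 = 180
byte 7:  12 xor  97 = 109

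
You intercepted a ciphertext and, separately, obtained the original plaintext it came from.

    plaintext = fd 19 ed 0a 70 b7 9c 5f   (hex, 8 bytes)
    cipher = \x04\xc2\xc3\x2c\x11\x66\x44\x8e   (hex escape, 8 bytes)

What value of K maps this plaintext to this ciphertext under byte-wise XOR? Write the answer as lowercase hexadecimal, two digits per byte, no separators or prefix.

Since cipher = plaintext ⊕ K, XORing both sides with plaintext gives K = plaintext ⊕ cipher.
253 ^   4 = 249
 25 ^ 194 = 219
237 ^ 195 =  46
 10 ^  44 =  38
112 ^  17 =  97
183 ^ 102 = 209
156 ^  68 = 216
 95 ^ 142 = 209

f9db2e2661d1d8d1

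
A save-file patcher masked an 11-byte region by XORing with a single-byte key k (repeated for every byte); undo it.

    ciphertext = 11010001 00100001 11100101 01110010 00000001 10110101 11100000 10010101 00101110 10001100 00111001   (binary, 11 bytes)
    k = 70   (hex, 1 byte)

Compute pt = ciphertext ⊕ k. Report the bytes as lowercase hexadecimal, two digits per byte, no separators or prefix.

a151950271c590e55efc49

The 1-byte key repeats, so the effective keystream is 70 70 70 70 70 70 70 70 70 70 70.
byte 0: 11010001 ⊕ 01110000 = 10100001
byte 1: 00100001 ⊕ 01110000 = 01010001
byte 2: 11100101 ⊕ 01110000 = 10010101
byte 3: 01110010 ⊕ 01110000 = 00000010
byte 4: 00000001 ⊕ 01110000 = 01110001
byte 5: 10110101 ⊕ 01110000 = 11000101
byte 6: 11100000 ⊕ 01110000 = 10010000
byte 7: 10010101 ⊕ 01110000 = 11100101
byte 8: 00101110 ⊕ 01110000 = 01011110
byte 9: 10001100 ⊕ 01110000 = 11111100
byte 10: 00111001 ⊕ 01110000 = 01001001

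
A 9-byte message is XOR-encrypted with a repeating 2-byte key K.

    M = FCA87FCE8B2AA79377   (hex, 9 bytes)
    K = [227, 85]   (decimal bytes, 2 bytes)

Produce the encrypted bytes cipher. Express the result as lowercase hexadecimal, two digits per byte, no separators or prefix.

1ffd9c9b687f44c694

The 2-byte key repeats, so the effective keystream is e3 55 e3 55 e3 55 e3 55 e3.
byte 0: fc ^ e3 = 1f
byte 1: a8 ^ 55 = fd
byte 2: 7f ^ e3 = 9c
byte 3: ce ^ 55 = 9b
byte 4: 8b ^ e3 = 68
byte 5: 2a ^ 55 = 7f
byte 6: a7 ^ e3 = 44
byte 7: 93 ^ 55 = c6
byte 8: 77 ^ e3 = 94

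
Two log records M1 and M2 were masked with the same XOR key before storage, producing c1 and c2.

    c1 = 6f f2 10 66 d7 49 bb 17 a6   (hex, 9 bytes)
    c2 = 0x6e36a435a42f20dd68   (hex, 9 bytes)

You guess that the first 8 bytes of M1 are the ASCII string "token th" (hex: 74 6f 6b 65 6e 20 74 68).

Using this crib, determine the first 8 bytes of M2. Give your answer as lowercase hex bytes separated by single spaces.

75 ab df 36 1d 46 ef a2

First, c1 ⊕ c2 = (M1 ⊕ K) ⊕ (M2 ⊕ K) = M1 ⊕ M2, so the key drops out. Then M2 = (M1 ⊕ M2) ⊕ M1 over the first 8 bytes.
byte 0: (6f ⊕ 6e) ⊕ 74 = 01 ⊕ 74 = 75
byte 1: (f2 ⊕ 36) ⊕ 6f = c4 ⊕ 6f = ab
byte 2: (10 ⊕ a4) ⊕ 6b = b4 ⊕ 6b = df
byte 3: (66 ⊕ 35) ⊕ 65 = 53 ⊕ 65 = 36
byte 4: (d7 ⊕ a4) ⊕ 6e = 73 ⊕ 6e = 1d
byte 5: (49 ⊕ 2f) ⊕ 20 = 66 ⊕ 20 = 46
byte 6: (bb ⊕ 20) ⊕ 74 = 9b ⊕ 74 = ef
byte 7: (17 ⊕ dd) ⊕ 68 = ca ⊕ 68 = a2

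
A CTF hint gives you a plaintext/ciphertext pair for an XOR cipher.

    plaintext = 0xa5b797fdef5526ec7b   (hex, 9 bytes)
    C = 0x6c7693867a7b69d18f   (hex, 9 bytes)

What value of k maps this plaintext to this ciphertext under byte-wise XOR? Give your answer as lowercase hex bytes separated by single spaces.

Since C = plaintext ⊕ k, XORing both sides with plaintext gives k = plaintext ⊕ C.
byte 0: 10100101 XOR 01101100 = 11001001
byte 1: 10110111 XOR 01110110 = 11000001
byte 2: 10010111 XOR 10010011 = 00000100
byte 3: 11111101 XOR 10000110 = 01111011
byte 4: 11101111 XOR 01111010 = 10010101
byte 5: 01010101 XOR 01111011 = 00101110
byte 6: 00100110 XOR 01101001 = 01001111
byte 7: 11101100 XOR 11010001 = 00111101
byte 8: 01111011 XOR 10001111 = 11110100

c9 c1 04 7b 95 2e 4f 3d f4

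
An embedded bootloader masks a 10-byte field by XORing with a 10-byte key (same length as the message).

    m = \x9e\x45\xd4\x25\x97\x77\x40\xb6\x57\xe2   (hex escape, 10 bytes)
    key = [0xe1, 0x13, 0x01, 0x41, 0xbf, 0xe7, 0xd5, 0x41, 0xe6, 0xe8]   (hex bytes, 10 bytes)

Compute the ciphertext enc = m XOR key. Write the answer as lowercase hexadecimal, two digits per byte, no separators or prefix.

XOR is its own inverse, so applying the key byte-wise gives the result directly.
9e xor e1 = 7f
45 xor 13 = 56
d4 xor 01 = d5
25 xor 41 = 64
97 xor bf = 28
77 xor e7 = 90
40 xor d5 = 95
b6 xor 41 = f7
57 xor e6 = b1
e2 xor e8 = 0a

7f56d564289095f7b10a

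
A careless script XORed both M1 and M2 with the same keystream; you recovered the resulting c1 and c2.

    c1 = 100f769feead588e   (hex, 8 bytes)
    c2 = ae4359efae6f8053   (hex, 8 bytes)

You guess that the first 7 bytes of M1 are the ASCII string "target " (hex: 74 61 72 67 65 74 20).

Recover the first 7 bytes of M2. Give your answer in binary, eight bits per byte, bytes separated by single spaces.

11001010 00101101 01011101 00010111 00100101 10110110 11111000

First, c1 ⊕ c2 = (M1 ⊕ K) ⊕ (M2 ⊕ K) = M1 ⊕ M2, so the key drops out. Then M2 = (M1 ⊕ M2) ⊕ M1 over the first 7 bytes.
byte 0: (10 ⊕ ae) ⊕ 74 = be ⊕ 74 = ca
byte 1: (0f ⊕ 43) ⊕ 61 = 4c ⊕ 61 = 2d
byte 2: (76 ⊕ 59) ⊕ 72 = 2f ⊕ 72 = 5d
byte 3: (9f ⊕ ef) ⊕ 67 = 70 ⊕ 67 = 17
byte 4: (ee ⊕ ae) ⊕ 65 = 40 ⊕ 65 = 25
byte 5: (ad ⊕ 6f) ⊕ 74 = c2 ⊕ 74 = b6
byte 6: (58 ⊕ 80) ⊕ 20 = d8 ⊕ 20 = f8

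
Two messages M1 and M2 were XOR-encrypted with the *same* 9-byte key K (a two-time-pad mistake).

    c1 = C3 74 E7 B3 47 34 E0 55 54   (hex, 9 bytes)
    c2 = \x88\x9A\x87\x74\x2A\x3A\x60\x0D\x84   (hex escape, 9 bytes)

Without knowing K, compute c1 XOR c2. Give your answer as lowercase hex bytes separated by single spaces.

c1 ⊕ c2 = (M1 ⊕ K) ⊕ (M2 ⊕ K) = M1 ⊕ M2 — the shared key cancels under XOR.
byte 0: 195 ^ 136 =  75
byte 1: 116 ^ 154 = 238
byte 2: 231 ^ 135 =  96
byte 3: 179 ^ 116 = 199
byte 4:  71 ^  42 = 109
byte 5:  52 ^  58 =  14
byte 6: 224 ^  96 = 128
byte 7:  85 ^  13 =  88
byte 8:  84 ^ 132 = 208

4b ee 60 c7 6d 0e 80 58 d0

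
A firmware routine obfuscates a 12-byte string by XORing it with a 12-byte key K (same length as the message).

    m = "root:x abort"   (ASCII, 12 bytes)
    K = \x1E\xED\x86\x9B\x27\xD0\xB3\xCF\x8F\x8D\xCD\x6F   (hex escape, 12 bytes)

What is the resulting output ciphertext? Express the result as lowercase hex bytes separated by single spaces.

XOR is its own inverse, so applying the key byte-wise gives the result directly.
byte 0: 72 ⊕ 1e = 6c
byte 1: 6f ⊕ ed = 82
byte 2: 6f ⊕ 86 = e9
byte 3: 74 ⊕ 9b = ef
byte 4: 3a ⊕ 27 = 1d
byte 5: 78 ⊕ d0 = a8
byte 6: 20 ⊕ b3 = 93
byte 7: 61 ⊕ cf = ae
byte 8: 62 ⊕ 8f = ed
byte 9: 6f ⊕ 8d = e2
byte 10: 72 ⊕ cd = bf
byte 11: 74 ⊕ 6f = 1b

6c 82 e9 ef 1d a8 93 ae ed e2 bf 1b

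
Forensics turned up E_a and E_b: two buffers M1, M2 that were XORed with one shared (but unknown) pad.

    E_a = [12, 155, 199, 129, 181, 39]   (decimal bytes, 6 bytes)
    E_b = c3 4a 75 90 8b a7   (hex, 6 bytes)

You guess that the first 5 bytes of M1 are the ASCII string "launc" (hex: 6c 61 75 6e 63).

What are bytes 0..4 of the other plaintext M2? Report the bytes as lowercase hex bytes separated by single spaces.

a3 b0 c7 7f 5d

First, E_a ⊕ E_b = (M1 ⊕ K) ⊕ (M2 ⊕ K) = M1 ⊕ M2, so the key drops out. Then M2 = (M1 ⊕ M2) ⊕ M1 over the first 5 bytes.
byte 0: (0c XOR c3) XOR 6c = cf XOR 6c = a3
byte 1: (9b XOR 4a) XOR 61 = d1 XOR 61 = b0
byte 2: (c7 XOR 75) XOR 75 = b2 XOR 75 = c7
byte 3: (81 XOR 90) XOR 6e = 11 XOR 6e = 7f
byte 4: (b5 XOR 8b) XOR 63 = 3e XOR 63 = 5d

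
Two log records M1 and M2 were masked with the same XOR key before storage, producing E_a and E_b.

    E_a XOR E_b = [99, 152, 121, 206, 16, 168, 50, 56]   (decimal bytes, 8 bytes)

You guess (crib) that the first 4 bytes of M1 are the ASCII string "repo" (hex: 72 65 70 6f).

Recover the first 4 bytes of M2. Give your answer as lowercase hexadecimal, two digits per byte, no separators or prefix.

Since E_a ⊕ E_b = M1 ⊕ M2, XORing with the guessed M1 bytes yields the corresponding M2 bytes: M2 = (E_a ⊕ E_b) ⊕ M1.
byte 0: 63 ^ 72 = 11
byte 1: 98 ^ 65 = fd
byte 2: 79 ^ 70 = 09
byte 3: ce ^ 6f = a1

11fd09a1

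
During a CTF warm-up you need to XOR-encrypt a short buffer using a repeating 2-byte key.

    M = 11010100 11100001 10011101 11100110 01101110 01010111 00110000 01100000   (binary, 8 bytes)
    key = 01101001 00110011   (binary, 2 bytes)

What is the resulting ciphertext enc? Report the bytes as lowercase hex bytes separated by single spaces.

The 2-byte key repeats, so the effective keystream is 69 33 69 33 69 33 69 33.
byte 0: 212 xor 105 = 189
byte 1: 225 xor  51 = 210
byte 2: 157 xor 105 = 244
byte 3: 230 xor  51 = 213
byte 4: 110 xor 105 =   7
byte 5:  87 xor  51 = 100
byte 6:  48 xor 105 =  89
byte 7:  96 xor  51 =  83

bd d2 f4 d5 07 64 59 53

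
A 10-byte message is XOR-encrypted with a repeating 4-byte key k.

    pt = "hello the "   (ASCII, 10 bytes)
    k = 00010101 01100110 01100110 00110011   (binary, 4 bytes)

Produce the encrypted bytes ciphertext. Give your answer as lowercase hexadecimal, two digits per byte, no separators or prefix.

The 4-byte key repeats, so the effective keystream is 15 66 66 33 15 66 66 33 15 66.
byte 0: 68 ^ 15 = 7d
byte 1: 65 ^ 66 = 03
byte 2: 6c ^ 66 = 0a
byte 3: 6c ^ 33 = 5f
byte 4: 6f ^ 15 = 7a
byte 5: 20 ^ 66 = 46
byte 6: 74 ^ 66 = 12
byte 7: 68 ^ 33 = 5b
byte 8: 65 ^ 15 = 70
byte 9: 20 ^ 66 = 46

7d030a5f7a46125b7046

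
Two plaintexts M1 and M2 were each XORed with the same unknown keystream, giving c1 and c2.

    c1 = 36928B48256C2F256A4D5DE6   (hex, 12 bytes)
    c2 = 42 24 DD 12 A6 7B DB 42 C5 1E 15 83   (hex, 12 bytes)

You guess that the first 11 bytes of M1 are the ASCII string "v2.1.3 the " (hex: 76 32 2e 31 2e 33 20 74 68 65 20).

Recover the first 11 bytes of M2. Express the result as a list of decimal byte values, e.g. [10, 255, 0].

[2, 132, 120, 107, 173, 36, 212, 19, 199, 54, 104]

First, c1 ⊕ c2 = (M1 ⊕ K) ⊕ (M2 ⊕ K) = M1 ⊕ M2, so the key drops out. Then M2 = (M1 ⊕ M2) ⊕ M1 over the first 11 bytes.
byte 0: (36 XOR 42) XOR 76 = 74 XOR 76 = 02
byte 1: (92 XOR 24) XOR 32 = b6 XOR 32 = 84
byte 2: (8b XOR dd) XOR 2e = 56 XOR 2e = 78
byte 3: (48 XOR 12) XOR 31 = 5a XOR 31 = 6b
byte 4: (25 XOR a6) XOR 2e = 83 XOR 2e = ad
byte 5: (6c XOR 7b) XOR 33 = 17 XOR 33 = 24
byte 6: (2f XOR db) XOR 20 = f4 XOR 20 = d4
byte 7: (25 XOR 42) XOR 74 = 67 XOR 74 = 13
byte 8: (6a XOR c5) XOR 68 = af XOR 68 = c7
byte 9: (4d XOR 1e) XOR 65 = 53 XOR 65 = 36
byte 10: (5d XOR 15) XOR 20 = 48 XOR 20 = 68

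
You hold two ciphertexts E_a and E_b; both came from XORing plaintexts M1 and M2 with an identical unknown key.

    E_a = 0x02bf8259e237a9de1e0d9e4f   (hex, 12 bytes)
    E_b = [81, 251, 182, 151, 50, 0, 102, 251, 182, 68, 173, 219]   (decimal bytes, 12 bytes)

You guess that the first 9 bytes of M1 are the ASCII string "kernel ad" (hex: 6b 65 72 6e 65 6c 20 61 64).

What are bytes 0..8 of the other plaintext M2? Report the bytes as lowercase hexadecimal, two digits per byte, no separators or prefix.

382146a0b55bef44cc

First, E_a ⊕ E_b = (M1 ⊕ K) ⊕ (M2 ⊕ K) = M1 ⊕ M2, so the key drops out. Then M2 = (M1 ⊕ M2) ⊕ M1 over the first 9 bytes.
byte 0: (02 XOR 51) XOR 6b = 53 XOR 6b = 38
byte 1: (bf XOR fb) XOR 65 = 44 XOR 65 = 21
byte 2: (82 XOR b6) XOR 72 = 34 XOR 72 = 46
byte 3: (59 XOR 97) XOR 6e = ce XOR 6e = a0
byte 4: (e2 XOR 32) XOR 65 = d0 XOR 65 = b5
byte 5: (37 XOR 00) XOR 6c = 37 XOR 6c = 5b
byte 6: (a9 XOR 66) XOR 20 = cf XOR 20 = ef
byte 7: (de XOR fb) XOR 61 = 25 XOR 61 = 44
byte 8: (1e XOR b6) XOR 64 = a8 XOR 64 = cc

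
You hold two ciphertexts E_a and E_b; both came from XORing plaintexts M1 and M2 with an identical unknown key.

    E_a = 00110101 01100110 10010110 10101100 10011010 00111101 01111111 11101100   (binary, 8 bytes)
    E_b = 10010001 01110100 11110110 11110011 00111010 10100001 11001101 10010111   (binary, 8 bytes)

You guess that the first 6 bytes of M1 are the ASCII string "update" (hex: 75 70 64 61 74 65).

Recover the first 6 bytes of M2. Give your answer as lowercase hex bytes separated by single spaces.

First, E_a ⊕ E_b = (M1 ⊕ K) ⊕ (M2 ⊕ K) = M1 ⊕ M2, so the key drops out. Then M2 = (M1 ⊕ M2) ⊕ M1 over the first 6 bytes.
byte 0: (35 ⊕ 91) ⊕ 75 = a4 ⊕ 75 = d1
byte 1: (66 ⊕ 74) ⊕ 70 = 12 ⊕ 70 = 62
byte 2: (96 ⊕ f6) ⊕ 64 = 60 ⊕ 64 = 04
byte 3: (ac ⊕ f3) ⊕ 61 = 5f ⊕ 61 = 3e
byte 4: (9a ⊕ 3a) ⊕ 74 = a0 ⊕ 74 = d4
byte 5: (3d ⊕ a1) ⊕ 65 = 9c ⊕ 65 = f9

d1 62 04 3e d4 f9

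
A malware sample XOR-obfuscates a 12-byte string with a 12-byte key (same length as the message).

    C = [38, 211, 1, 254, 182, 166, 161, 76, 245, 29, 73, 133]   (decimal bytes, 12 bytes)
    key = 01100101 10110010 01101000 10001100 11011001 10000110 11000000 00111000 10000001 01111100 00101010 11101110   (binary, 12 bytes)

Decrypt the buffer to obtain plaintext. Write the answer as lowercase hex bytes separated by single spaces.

XOR is its own inverse, so applying the key byte-wise gives the result directly.
26 XOR 65 = 43
d3 XOR b2 = 61
01 XOR 68 = 69
fe XOR 8c = 72
b6 XOR d9 = 6f
a6 XOR 86 = 20
a1 XOR c0 = 61
4c XOR 38 = 74
f5 XOR 81 = 74
1d XOR 7c = 61
49 XOR 2a = 63
85 XOR ee = 6b

43 61 69 72 6f 20 61 74 74 61 63 6b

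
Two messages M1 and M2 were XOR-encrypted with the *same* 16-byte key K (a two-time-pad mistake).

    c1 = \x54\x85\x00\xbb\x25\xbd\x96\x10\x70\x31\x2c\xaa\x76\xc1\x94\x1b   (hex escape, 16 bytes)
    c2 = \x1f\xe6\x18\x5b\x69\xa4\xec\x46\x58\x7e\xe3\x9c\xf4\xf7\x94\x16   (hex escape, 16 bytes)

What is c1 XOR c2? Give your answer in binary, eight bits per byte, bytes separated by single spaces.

01001011 01100011 00011000 11100000 01001100 00011001 01111010 01010110 00101000 01001111 11001111 00110110 10000010 00110110 00000000 00001101

c1 ⊕ c2 = (M1 ⊕ K) ⊕ (M2 ⊕ K) = M1 ⊕ M2 — the shared key cancels under XOR.
byte 0: 01010100 ⊕ 00011111 = 01001011
byte 1: 10000101 ⊕ 11100110 = 01100011
byte 2: 00000000 ⊕ 00011000 = 00011000
byte 3: 10111011 ⊕ 01011011 = 11100000
byte 4: 00100101 ⊕ 01101001 = 01001100
byte 5: 10111101 ⊕ 10100100 = 00011001
byte 6: 10010110 ⊕ 11101100 = 01111010
byte 7: 00010000 ⊕ 01000110 = 01010110
byte 8: 01110000 ⊕ 01011000 = 00101000
byte 9: 00110001 ⊕ 01111110 = 01001111
byte 10: 00101100 ⊕ 11100011 = 11001111
byte 11: 10101010 ⊕ 10011100 = 00110110
byte 12: 01110110 ⊕ 11110100 = 10000010
byte 13: 11000001 ⊕ 11110111 = 00110110
byte 14: 10010100 ⊕ 10010100 = 00000000
byte 15: 00011011 ⊕ 00010110 = 00001101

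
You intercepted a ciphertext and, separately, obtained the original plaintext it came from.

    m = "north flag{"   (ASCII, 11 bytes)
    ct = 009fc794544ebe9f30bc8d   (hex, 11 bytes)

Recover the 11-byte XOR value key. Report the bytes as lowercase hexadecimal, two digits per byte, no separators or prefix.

Since ct = m ⊕ key, XORing both sides with m gives key = m ⊕ ct.
6e ⊕ 00 = 6e
6f ⊕ 9f = f0
72 ⊕ c7 = b5
74 ⊕ 94 = e0
68 ⊕ 54 = 3c
20 ⊕ 4e = 6e
66 ⊕ be = d8
6c ⊕ 9f = f3
61 ⊕ 30 = 51
67 ⊕ bc = db
7b ⊕ 8d = f6

6ef0b5e03c6ed8f351dbf6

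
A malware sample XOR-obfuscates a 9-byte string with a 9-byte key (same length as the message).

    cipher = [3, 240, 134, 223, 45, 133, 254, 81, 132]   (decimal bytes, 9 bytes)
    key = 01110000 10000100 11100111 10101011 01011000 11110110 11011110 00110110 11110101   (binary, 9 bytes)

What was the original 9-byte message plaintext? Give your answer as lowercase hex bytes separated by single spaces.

00000011 XOR 01110000 = 01110011
11110000 XOR 10000100 = 01110100
10000110 XOR 11100111 = 01100001
11011111 XOR 10101011 = 01110100
00101101 XOR 01011000 = 01110101
10000101 XOR 11110110 = 01110011
11111110 XOR 11011110 = 00100000
01010001 XOR 00110110 = 01100111
10000100 XOR 11110101 = 01110001

73 74 61 74 75 73 20 67 71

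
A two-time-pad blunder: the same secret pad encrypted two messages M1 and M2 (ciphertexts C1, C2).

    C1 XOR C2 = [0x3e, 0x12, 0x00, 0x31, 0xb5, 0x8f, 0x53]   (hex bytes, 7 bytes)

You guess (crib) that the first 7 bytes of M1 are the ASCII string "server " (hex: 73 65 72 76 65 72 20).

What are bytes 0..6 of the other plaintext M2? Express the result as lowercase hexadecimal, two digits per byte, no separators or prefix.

Since C1 ⊕ C2 = M1 ⊕ M2, XORing with the guessed M1 bytes yields the corresponding M2 bytes: M2 = (C1 ⊕ C2) ⊕ M1.
3e ⊕ 73 = 4d
12 ⊕ 65 = 77
00 ⊕ 72 = 72
31 ⊕ 76 = 47
b5 ⊕ 65 = d0
8f ⊕ 72 = fd
53 ⊕ 20 = 73

4d777247d0fd73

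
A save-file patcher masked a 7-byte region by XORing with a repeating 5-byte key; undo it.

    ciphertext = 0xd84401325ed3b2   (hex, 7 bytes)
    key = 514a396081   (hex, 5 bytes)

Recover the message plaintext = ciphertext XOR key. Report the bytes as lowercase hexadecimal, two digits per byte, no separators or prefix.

The 5-byte key repeats, so the effective keystream is 51 4a 39 60 81 51 4a.
byte 0: d8 ⊕ 51 = 89
byte 1: 44 ⊕ 4a = 0e
byte 2: 01 ⊕ 39 = 38
byte 3: 32 ⊕ 60 = 52
byte 4: 5e ⊕ 81 = df
byte 5: d3 ⊕ 51 = 82
byte 6: b2 ⊕ 4a = f8

890e3852df82f8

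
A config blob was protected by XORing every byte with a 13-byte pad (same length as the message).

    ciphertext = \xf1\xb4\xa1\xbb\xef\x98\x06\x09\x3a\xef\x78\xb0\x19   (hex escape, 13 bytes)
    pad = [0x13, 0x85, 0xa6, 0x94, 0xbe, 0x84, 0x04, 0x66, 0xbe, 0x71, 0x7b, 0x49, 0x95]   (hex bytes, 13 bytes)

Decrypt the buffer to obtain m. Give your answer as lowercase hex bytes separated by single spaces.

byte 0: f1 XOR 13 = e2
byte 1: b4 XOR 85 = 31
byte 2: a1 XOR a6 = 07
byte 3: bb XOR 94 = 2f
byte 4: ef XOR be = 51
byte 5: 98 XOR 84 = 1c
byte 6: 06 XOR 04 = 02
byte 7: 09 XOR 66 = 6f
byte 8: 3a XOR be = 84
byte 9: ef XOR 71 = 9e
byte 10: 78 XOR 7b = 03
byte 11: b0 XOR 49 = f9
byte 12: 19 XOR 95 = 8c

e2 31 07 2f 51 1c 02 6f 84 9e 03 f9 8c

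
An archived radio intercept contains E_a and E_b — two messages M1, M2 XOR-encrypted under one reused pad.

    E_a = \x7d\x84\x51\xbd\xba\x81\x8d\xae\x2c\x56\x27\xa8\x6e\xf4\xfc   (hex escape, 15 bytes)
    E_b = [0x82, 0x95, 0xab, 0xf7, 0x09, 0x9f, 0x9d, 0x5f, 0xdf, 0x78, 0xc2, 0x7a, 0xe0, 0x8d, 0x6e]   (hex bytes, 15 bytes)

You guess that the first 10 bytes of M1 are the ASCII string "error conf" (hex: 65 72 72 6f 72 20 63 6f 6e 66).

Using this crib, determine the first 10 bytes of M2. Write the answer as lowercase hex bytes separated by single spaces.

9a 63 88 25 c1 3e 73 9e 9d 48

First, E_a ⊕ E_b = (M1 ⊕ K) ⊕ (M2 ⊕ K) = M1 ⊕ M2, so the key drops out. Then M2 = (M1 ⊕ M2) ⊕ M1 over the first 10 bytes.
byte 0: (7d ^ 82) ^ 65 = ff ^ 65 = 9a
byte 1: (84 ^ 95) ^ 72 = 11 ^ 72 = 63
byte 2: (51 ^ ab) ^ 72 = fa ^ 72 = 88
byte 3: (bd ^ f7) ^ 6f = 4a ^ 6f = 25
byte 4: (ba ^ 09) ^ 72 = b3 ^ 72 = c1
byte 5: (81 ^ 9f) ^ 20 = 1e ^ 20 = 3e
byte 6: (8d ^ 9d) ^ 63 = 10 ^ 63 = 73
byte 7: (ae ^ 5f) ^ 6f = f1 ^ 6f = 9e
byte 8: (2c ^ df) ^ 6e = f3 ^ 6e = 9d
byte 9: (56 ^ 78) ^ 66 = 2e ^ 66 = 48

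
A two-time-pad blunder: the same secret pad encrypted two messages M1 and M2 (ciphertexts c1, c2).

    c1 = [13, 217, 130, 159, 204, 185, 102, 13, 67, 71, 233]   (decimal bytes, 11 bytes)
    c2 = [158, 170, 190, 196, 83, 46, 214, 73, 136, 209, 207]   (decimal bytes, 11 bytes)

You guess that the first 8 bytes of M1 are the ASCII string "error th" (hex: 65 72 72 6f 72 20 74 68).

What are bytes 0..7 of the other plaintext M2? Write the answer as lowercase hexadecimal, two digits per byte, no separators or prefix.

First, c1 ⊕ c2 = (M1 ⊕ K) ⊕ (M2 ⊕ K) = M1 ⊕ M2, so the key drops out. Then M2 = (M1 ⊕ M2) ⊕ M1 over the first 8 bytes.
byte 0: (0d ^ 9e) ^ 65 = 93 ^ 65 = f6
byte 1: (d9 ^ aa) ^ 72 = 73 ^ 72 = 01
byte 2: (82 ^ be) ^ 72 = 3c ^ 72 = 4e
byte 3: (9f ^ c4) ^ 6f = 5b ^ 6f = 34
byte 4: (cc ^ 53) ^ 72 = 9f ^ 72 = ed
byte 5: (b9 ^ 2e) ^ 20 = 97 ^ 20 = b7
byte 6: (66 ^ d6) ^ 74 = b0 ^ 74 = c4
byte 7: (0d ^ 49) ^ 68 = 44 ^ 68 = 2c

f6014e34edb7c42c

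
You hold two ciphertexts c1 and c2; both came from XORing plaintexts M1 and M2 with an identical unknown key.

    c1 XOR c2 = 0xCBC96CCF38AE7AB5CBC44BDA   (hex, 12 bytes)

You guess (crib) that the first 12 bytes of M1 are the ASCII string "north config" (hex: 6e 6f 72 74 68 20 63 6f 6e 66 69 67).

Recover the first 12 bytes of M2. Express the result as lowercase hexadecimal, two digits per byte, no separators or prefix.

Since c1 ⊕ c2 = M1 ⊕ M2, XORing with the guessed M1 bytes yields the corresponding M2 bytes: M2 = (c1 ⊕ c2) ⊕ M1.
cb XOR 6e = a5
c9 XOR 6f = a6
6c XOR 72 = 1e
cf XOR 74 = bb
38 XOR 68 = 50
ae XOR 20 = 8e
7a XOR 63 = 19
b5 XOR 6f = da
cb XOR 6e = a5
c4 XOR 66 = a2
4b XOR 69 = 22
da XOR 67 = bd

a5a61ebb508e19daa5a222bd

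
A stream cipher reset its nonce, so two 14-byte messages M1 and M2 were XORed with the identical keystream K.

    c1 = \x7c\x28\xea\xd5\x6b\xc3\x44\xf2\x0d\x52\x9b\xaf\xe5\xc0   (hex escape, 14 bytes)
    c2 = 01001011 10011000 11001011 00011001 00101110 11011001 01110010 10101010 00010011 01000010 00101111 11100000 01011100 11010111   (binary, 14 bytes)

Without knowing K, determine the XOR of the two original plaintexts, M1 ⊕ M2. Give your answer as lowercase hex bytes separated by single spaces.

37 b0 21 cc 45 1a 36 58 1e 10 b4 4f b9 17

c1 ⊕ c2 = (M1 ⊕ K) ⊕ (M2 ⊕ K) = M1 ⊕ M2 — the shared key cancels under XOR.
byte 0: 7c xor 4b = 37
byte 1: 28 xor 98 = b0
byte 2: ea xor cb = 21
byte 3: d5 xor 19 = cc
byte 4: 6b xor 2e = 45
byte 5: c3 xor d9 = 1a
byte 6: 44 xor 72 = 36
byte 7: f2 xor aa = 58
byte 8: 0d xor 13 = 1e
byte 9: 52 xor 42 = 10
byte 10: 9b xor 2f = b4
byte 11: af xor e0 = 4f
byte 12: e5 xor 5c = b9
byte 13: c0 xor d7 = 17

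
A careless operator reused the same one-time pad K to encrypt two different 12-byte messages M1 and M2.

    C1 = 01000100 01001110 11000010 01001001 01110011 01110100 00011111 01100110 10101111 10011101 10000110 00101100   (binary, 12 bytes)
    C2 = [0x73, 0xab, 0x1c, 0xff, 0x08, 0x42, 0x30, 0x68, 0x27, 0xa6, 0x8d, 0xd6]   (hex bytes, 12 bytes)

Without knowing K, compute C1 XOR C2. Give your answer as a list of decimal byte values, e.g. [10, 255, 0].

C1 ⊕ C2 = (M1 ⊕ K) ⊕ (M2 ⊕ K) = M1 ⊕ M2 — the shared key cancels under XOR.
byte 0:  68 xor 115 =  55
byte 1:  78 xor 171 = 229
byte 2: 194 xor  28 = 222
byte 3:  73 xor 255 = 182
byte 4: 115 xor   8 = 123
byte 5: 116 xor  66 =  54
byte 6:  31 xor  48 =  47
byte 7: 102 xor 104 =  14
byte 8: 175 xor  39 = 136
byte 9: 157 xor 166 =  59
byte 10: 134 xor 141 =  11
byte 11:  44 xor 214 = 250

[55, 229, 222, 182, 123, 54, 47, 14, 136, 59, 11, 250]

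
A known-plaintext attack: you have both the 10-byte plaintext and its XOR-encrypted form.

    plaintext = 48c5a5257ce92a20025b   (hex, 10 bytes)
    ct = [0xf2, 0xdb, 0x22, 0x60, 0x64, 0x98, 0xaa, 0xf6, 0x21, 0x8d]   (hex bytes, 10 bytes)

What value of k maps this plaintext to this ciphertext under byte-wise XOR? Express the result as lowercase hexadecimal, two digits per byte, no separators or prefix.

ba1e8745187180d623d6

Since ct = plaintext ⊕ k, XORing both sides with plaintext gives k = plaintext ⊕ ct.
byte 0: 48 ⊕ f2 = ba
byte 1: c5 ⊕ db = 1e
byte 2: a5 ⊕ 22 = 87
byte 3: 25 ⊕ 60 = 45
byte 4: 7c ⊕ 64 = 18
byte 5: e9 ⊕ 98 = 71
byte 6: 2a ⊕ aa = 80
byte 7: 20 ⊕ f6 = d6
byte 8: 02 ⊕ 21 = 23
byte 9: 5b ⊕ 8d = d6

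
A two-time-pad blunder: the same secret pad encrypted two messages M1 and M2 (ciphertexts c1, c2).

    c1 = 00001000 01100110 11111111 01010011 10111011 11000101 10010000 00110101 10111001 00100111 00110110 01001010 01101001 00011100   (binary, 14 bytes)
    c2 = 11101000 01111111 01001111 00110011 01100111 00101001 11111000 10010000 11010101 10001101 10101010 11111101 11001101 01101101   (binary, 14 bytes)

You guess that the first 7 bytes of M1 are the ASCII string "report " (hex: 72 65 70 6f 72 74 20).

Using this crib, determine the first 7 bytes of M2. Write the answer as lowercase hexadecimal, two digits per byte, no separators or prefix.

927cc00fae9848

First, c1 ⊕ c2 = (M1 ⊕ K) ⊕ (M2 ⊕ K) = M1 ⊕ M2, so the key drops out. Then M2 = (M1 ⊕ M2) ⊕ M1 over the first 7 bytes.
byte 0: (08 ⊕ e8) ⊕ 72 = e0 ⊕ 72 = 92
byte 1: (66 ⊕ 7f) ⊕ 65 = 19 ⊕ 65 = 7c
byte 2: (ff ⊕ 4f) ⊕ 70 = b0 ⊕ 70 = c0
byte 3: (53 ⊕ 33) ⊕ 6f = 60 ⊕ 6f = 0f
byte 4: (bb ⊕ 67) ⊕ 72 = dc ⊕ 72 = ae
byte 5: (c5 ⊕ 29) ⊕ 74 = ec ⊕ 74 = 98
byte 6: (90 ⊕ f8) ⊕ 20 = 68 ⊕ 20 = 48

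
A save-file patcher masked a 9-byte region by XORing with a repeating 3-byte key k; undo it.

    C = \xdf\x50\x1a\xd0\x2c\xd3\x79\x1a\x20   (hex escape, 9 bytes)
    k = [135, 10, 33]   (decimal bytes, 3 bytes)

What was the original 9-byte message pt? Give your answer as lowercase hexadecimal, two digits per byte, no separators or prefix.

The 3-byte key repeats, so the effective keystream is 87 0a 21 87 0a 21 87 0a 21.
byte 0: 223 xor 135 =  88
byte 1:  80 xor  10 =  90
byte 2:  26 xor  33 =  59
byte 3: 208 xor 135 =  87
byte 4:  44 xor  10 =  38
byte 5: 211 xor  33 = 242
byte 6: 121 xor 135 = 254
byte 7:  26 xor  10 =  16
byte 8:  32 xor  33 =   1

585a3b5726f2fe1001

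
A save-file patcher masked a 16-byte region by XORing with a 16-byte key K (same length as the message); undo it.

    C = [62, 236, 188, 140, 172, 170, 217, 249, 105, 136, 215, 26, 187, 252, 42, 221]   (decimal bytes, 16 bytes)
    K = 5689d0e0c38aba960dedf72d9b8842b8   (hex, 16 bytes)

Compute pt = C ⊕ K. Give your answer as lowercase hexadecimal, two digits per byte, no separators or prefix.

68656c6c6f20636f6465203720746865

00111110 xor 01010110 = 01101000
11101100 xor 10001001 = 01100101
10111100 xor 11010000 = 01101100
10001100 xor 11100000 = 01101100
10101100 xor 11000011 = 01101111
10101010 xor 10001010 = 00100000
11011001 xor 10111010 = 01100011
11111001 xor 10010110 = 01101111
01101001 xor 00001101 = 01100100
10001000 xor 11101101 = 01100101
11010111 xor 11110111 = 00100000
00011010 xor 00101101 = 00110111
10111011 xor 10011011 = 00100000
11111100 xor 10001000 = 01110100
00101010 xor 01000010 = 01101000
11011101 xor 10111000 = 01100101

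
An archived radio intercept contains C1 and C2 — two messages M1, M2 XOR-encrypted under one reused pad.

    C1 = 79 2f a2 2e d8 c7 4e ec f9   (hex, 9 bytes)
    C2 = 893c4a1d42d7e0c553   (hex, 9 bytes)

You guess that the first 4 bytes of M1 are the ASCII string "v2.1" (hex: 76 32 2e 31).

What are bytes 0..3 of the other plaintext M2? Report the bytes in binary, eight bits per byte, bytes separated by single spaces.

First, C1 ⊕ C2 = (M1 ⊕ K) ⊕ (M2 ⊕ K) = M1 ⊕ M2, so the key drops out. Then M2 = (M1 ⊕ M2) ⊕ M1 over the first 4 bytes.
byte 0: (79 ^ 89) ^ 76 = f0 ^ 76 = 86
byte 1: (2f ^ 3c) ^ 32 = 13 ^ 32 = 21
byte 2: (a2 ^ 4a) ^ 2e = e8 ^ 2e = c6
byte 3: (2e ^ 1d) ^ 31 = 33 ^ 31 = 02

10000110 00100001 11000110 00000010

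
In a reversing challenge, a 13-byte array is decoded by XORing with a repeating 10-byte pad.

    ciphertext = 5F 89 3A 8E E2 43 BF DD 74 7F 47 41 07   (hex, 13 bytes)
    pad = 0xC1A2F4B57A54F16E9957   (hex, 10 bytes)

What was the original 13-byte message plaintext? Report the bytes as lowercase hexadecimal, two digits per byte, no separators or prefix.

9e2bce3b98174eb3ed2886e3f3

The 10-byte key repeats, so the effective keystream is c1 a2 f4 b5 7a 54 f1 6e 99 57 c1 a2 f4.
byte 0: 5f xor c1 = 9e
byte 1: 89 xor a2 = 2b
byte 2: 3a xor f4 = ce
byte 3: 8e xor b5 = 3b
byte 4: e2 xor 7a = 98
byte 5: 43 xor 54 = 17
byte 6: bf xor f1 = 4e
byte 7: dd xor 6e = b3
byte 8: 74 xor 99 = ed
byte 9: 7f xor 57 = 28
byte 10: 47 xor c1 = 86
byte 11: 41 xor a2 = e3
byte 12: 07 xor f4 = f3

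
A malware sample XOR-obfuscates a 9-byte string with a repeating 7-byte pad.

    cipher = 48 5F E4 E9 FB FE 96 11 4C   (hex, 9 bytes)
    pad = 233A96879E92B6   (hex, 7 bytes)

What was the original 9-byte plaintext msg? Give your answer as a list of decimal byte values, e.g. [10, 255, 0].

[107, 101, 114, 110, 101, 108, 32, 50, 118]

The 7-byte key repeats, so the effective keystream is 23 3a 96 87 9e 92 b6 23 3a.
byte 0: 48 ^ 23 = 6b
byte 1: 5f ^ 3a = 65
byte 2: e4 ^ 96 = 72
byte 3: e9 ^ 87 = 6e
byte 4: fb ^ 9e = 65
byte 5: fe ^ 92 = 6c
byte 6: 96 ^ b6 = 20
byte 7: 11 ^ 23 = 32
byte 8: 4c ^ 3a = 76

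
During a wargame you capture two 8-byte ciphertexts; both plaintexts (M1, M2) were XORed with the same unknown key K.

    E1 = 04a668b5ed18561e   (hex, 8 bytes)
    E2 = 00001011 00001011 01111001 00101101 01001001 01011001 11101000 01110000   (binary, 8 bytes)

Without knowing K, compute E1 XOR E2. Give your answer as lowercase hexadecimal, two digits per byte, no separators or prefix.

0fad1198a441be6e

E1 ⊕ E2 = (M1 ⊕ K) ⊕ (M2 ⊕ K) = M1 ⊕ M2 — the shared key cancels under XOR.
byte 0: 04 ⊕ 0b = 0f
byte 1: a6 ⊕ 0b = ad
byte 2: 68 ⊕ 79 = 11
byte 3: b5 ⊕ 2d = 98
byte 4: ed ⊕ 49 = a4
byte 5: 18 ⊕ 59 = 41
byte 6: 56 ⊕ e8 = be
byte 7: 1e ⊕ 70 = 6e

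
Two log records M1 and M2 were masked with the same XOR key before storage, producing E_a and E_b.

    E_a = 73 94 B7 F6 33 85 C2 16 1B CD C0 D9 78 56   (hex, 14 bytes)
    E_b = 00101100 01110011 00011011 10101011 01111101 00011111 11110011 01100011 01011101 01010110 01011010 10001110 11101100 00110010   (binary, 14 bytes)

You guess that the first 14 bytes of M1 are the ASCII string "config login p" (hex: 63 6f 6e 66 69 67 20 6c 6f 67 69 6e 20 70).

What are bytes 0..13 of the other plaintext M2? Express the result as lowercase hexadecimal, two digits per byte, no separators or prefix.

3c88c23b27fd111929fcf339b414

First, E_a ⊕ E_b = (M1 ⊕ K) ⊕ (M2 ⊕ K) = M1 ⊕ M2, so the key drops out. Then M2 = (M1 ⊕ M2) ⊕ M1 over the first 14 bytes.
byte 0: (73 ⊕ 2c) ⊕ 63 = 5f ⊕ 63 = 3c
byte 1: (94 ⊕ 73) ⊕ 6f = e7 ⊕ 6f = 88
byte 2: (b7 ⊕ 1b) ⊕ 6e = ac ⊕ 6e = c2
byte 3: (f6 ⊕ ab) ⊕ 66 = 5d ⊕ 66 = 3b
byte 4: (33 ⊕ 7d) ⊕ 69 = 4e ⊕ 69 = 27
byte 5: (85 ⊕ 1f) ⊕ 67 = 9a ⊕ 67 = fd
byte 6: (c2 ⊕ f3) ⊕ 20 = 31 ⊕ 20 = 11
byte 7: (16 ⊕ 63) ⊕ 6c = 75 ⊕ 6c = 19
byte 8: (1b ⊕ 5d) ⊕ 6f = 46 ⊕ 6f = 29
byte 9: (cd ⊕ 56) ⊕ 67 = 9b ⊕ 67 = fc
byte 10: (c0 ⊕ 5a) ⊕ 69 = 9a ⊕ 69 = f3
byte 11: (d9 ⊕ 8e) ⊕ 6e = 57 ⊕ 6e = 39
byte 12: (78 ⊕ ec) ⊕ 20 = 94 ⊕ 20 = b4
byte 13: (56 ⊕ 32) ⊕ 70 = 64 ⊕ 70 = 14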